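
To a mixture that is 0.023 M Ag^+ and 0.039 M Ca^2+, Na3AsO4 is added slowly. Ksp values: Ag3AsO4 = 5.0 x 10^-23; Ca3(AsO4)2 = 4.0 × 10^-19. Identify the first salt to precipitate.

Ag3AsO4

Each salt begins to precipitate when Q = Ksp, i.e. when [AsO4^3-] reaches its threshold.
For Ag3AsO4: 5.0 x 10^-23 = (0.023)^3 × [AsO4^3-]  ⇒  [AsO4^3-] = 4.1 × 10^-18 M.
For Ca3(AsO4)2: 4.0 × 10^-19 = (0.039)^3 × [AsO4^3-]^2  ⇒  [AsO4^3-] = 8.2 × 10^-8 M.
The salt with the lower threshold [AsO4^3-] precipitates first: Ag3AsO4.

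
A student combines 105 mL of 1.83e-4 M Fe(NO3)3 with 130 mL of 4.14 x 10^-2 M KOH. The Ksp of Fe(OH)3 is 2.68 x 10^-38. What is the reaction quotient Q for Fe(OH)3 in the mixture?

Total volume = 105 + 130 = 235 mL.
[Fe^3+] = 1.83 x 10^-4 × (105/235) = 8.177 x 10^-5 M
[OH^-] = 4.14 x 10^-2 × (130/235) = 2.290 × 10^-2 M
Fe(OH)3(s) <=> Fe^3+(aq) + 3 OH^-(aq), so Q = [Fe^3+][OH^-]^3
Q = (8.177 × 10^-5)(2.290 × 10^-2)^3 = 9.82 x 10^-10
Q > Ksp, so Fe(OH)3 will precipitate.

Q ≈ 9.82 x 10^-10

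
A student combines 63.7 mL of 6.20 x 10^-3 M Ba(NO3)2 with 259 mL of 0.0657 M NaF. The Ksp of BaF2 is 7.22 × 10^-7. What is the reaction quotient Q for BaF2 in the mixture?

Total volume = 63.7 + 259 = 322.7 mL.
[Ba^2+] = 6.20 × 10^-3 × (63.7/322.7) = 1.224 × 10^-3 M
[F^-] = 6.57 × 10^-2 × (259/322.7) = 5.273 × 10^-2 M
BaF2(s) ⇌ Ba^2+ + 2 F^-, so Q = [Ba^2+][F^-]^2
Q = (1.224 × 10^-3)(5.273 x 10^-2)^2 = 3.40 × 10^-6
Q > Ksp, so BaF2 will precipitate.

Q ≈ 3.40e-6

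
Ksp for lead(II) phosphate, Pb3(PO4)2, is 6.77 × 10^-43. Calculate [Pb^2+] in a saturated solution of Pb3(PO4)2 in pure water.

4.33 × 10^-9 M

Pb3(PO4)2(s) ⇌ 3 Pb^2+(aq) + 2 PO4^3-(aq)
Ksp = [Pb^2+]^3[PO4^3-]^2
With molar solubility s: [Pb^2+] = 3s, [PO4^3-] = 2s.
So Ksp = (3s)^3 × (2s)^2 = 108s^5
s = (6.77 × 10^-43 / 108)^(1/5) = 1.444 × 10^-9 M
[Pb^2+] = 3s = 4.33 × 10^-9 M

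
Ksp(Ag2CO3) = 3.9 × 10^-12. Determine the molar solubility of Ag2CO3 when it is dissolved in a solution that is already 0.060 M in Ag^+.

Ag2CO3(s) ⇌ 2 Ag^+ + CO3^2-
Ksp = [Ag^+]^2[CO3^2-]
Let s = moles of Ag2CO3 that dissolve per litre. [Ag^+] = 0.060 + 2s ≈ 0.060, [CO3^2-] = s (since the Ag^+ already present dominates).
Ksp ≈ (0.060)^2 × s
s = 1.1 × 10^-9 M
Check: 2s = 2.2 x 10^-9 ≪ 0.060, so the approximation is valid.

1.1e-9 M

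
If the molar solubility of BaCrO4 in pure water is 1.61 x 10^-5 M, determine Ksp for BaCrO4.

BaCrO4(s) ⇌ Ba^2+ + CrO4^2-
Let s = molar solubility. Then [Ba^2+] = s and [CrO4^2-] = s.
Ksp = [Ba^2+][CrO4^2-]
Ksp = (s)(s) = s^2
With s = 1.61 x 10^-5: Ksp = 2.59 × 10^-10

Ksp = 2.59e-10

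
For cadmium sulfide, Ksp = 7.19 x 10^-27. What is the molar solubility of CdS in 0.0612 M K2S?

1.17 × 10^-25 M

CdS(s) ⇌ Cd^2+ + S^2-
Ksp = [Cd^2+][S^2-]
Let s = moles of CdS that dissolve per litre. [Cd^2+] = s, [S^2-] = 0.0612 + s ≈ 0.0612 (Ksp is small, so little additional dissolves).
Ksp ≈ s × 0.0612
s = 1.17 × 10^-25 M
Check: s = 1.2 x 10^-25 ≪ 0.0612, so the approximation is valid.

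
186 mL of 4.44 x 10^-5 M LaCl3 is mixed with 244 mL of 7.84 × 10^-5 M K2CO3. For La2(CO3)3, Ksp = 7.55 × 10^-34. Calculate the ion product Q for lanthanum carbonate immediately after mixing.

Total volume = 186 + 244 = 430 mL.
[La^3+] = 4.44 × 10^-5 × (186/430) = 1.921 × 10^-5 M
[CO3^2-] = 7.84 x 10^-5 × (244/430) = 4.449 × 10^-5 M
La2(CO3)3(s) ⇌ 2 La^3+(aq) + 3 CO3^2-(aq), so Q = [La^3+]^2[CO3^2-]^3
Q = (1.921 x 10^-5)^2(4.449 × 10^-5)^3 = 3.25 × 10^-23
Q > Ksp, so La2(CO3)3 will precipitate.

Q = 3.25e-23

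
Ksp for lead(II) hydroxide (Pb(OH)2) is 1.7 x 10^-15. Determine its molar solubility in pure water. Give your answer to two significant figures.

s ≈ 7.5 × 10^-6 M

Pb(OH)2(s) ⇌ Pb^2+(aq) + 2 OH^-(aq)
Ksp = [Pb^2+][OH^-]^2
Let s = molar solubility. Then [Pb^2+] = s and [OH^-] = 2s.
Ksp = s(2s)^2 = 4s^3
s^3 = 1.7 x 10^-15 / 4, so s = 7.5 x 10^-6 M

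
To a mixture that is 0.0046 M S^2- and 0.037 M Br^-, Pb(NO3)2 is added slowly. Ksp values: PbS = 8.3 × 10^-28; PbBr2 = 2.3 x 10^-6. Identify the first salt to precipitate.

PbS

Each salt begins to precipitate when Q = Ksp, i.e. when [Pb^2+] reaches its threshold.
For PbS: 8.3 × 10^-28 = 0.0046 × [Pb^2+]  ⇒  [Pb^2+] = 1.8 x 10^-25 M.
For PbBr2: 2.3 x 10^-6 = (0.037)^2 × [Pb^2+]  ⇒  [Pb^2+] = 1.7 × 10^-3 M.
The salt with the lower threshold [Pb^2+] precipitates first: PbS.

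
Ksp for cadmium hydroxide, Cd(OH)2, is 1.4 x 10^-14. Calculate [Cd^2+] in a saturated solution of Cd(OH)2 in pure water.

Cd(OH)2(s) ⇌ Cd^2+(aq) + 2 OH^-(aq)
Ksp = [Cd^2+][OH^-]^2
With molar solubility s: [Cd^2+] = s, [OH^-] = 2s.
Ksp = s(2s)^2 = 4s^3
Solving, s = (1.4 x 10^-14/4)^(1/3) = 1.52 x 10^-5 M
[Cd^2+] = s = 1.5 x 10^-5 M

1.5e-5 M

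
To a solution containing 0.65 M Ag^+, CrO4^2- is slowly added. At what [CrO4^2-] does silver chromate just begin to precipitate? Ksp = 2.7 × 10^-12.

6.4e-12 M

Ag2CrO4(s) ⇌ 2 Ag^+ + CrO4^2-
Ksp = [Ag^+]^2[CrO4^2-]
Precipitation begins when Q = Ksp. With [Ag^+] = 0.65 M:
2.7 × 10^-12 = (0.65)^2 × [CrO4^2-]
[CrO4^2-] = (2.7 × 10^-12 / 4.23 × 10^-1) = 6.4 × 10^-12 M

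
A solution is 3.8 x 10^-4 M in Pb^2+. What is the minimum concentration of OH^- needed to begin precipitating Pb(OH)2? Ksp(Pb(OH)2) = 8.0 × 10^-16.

1.5 × 10^-6 M

Pb(OH)2(s) ⇌ Pb^2+(aq) + 2 OH^-(aq)
Ksp = [Pb^2+][OH^-]^2
Precipitation begins when Q = Ksp. With [Pb^2+] = 3.8 x 10^-4 M:
8.0 × 10^-16 = (3.8 x 10^-4) × [OH^-]^2
[OH^-] = (8.0 × 10^-16 / 3.8 x 10^-4)^(1/2) = 1.5 x 10^-6 M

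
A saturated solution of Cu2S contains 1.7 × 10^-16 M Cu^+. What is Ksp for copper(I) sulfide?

Cu2S(s) ⇌ 2 Cu^+ + S^2-
Stoichiometry gives [S^2-] = (1/2)[Cu^+] = 8.50 × 10^-17 M.
Ksp = [Cu^+]^2[S^2-]
Ksp = (1.7 x 10^-16)^2 × 8.50 × 10^-17 = 2.5 x 10^-48

Ksp ≈ 2.5e-48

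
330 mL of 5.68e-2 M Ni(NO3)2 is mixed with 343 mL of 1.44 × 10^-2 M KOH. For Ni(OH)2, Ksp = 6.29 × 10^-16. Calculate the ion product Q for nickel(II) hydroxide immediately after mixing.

Q = 1.50 × 10^-6

Total volume = 330 + 343 = 673 mL.
[Ni^2+] = 5.68 x 10^-2 × (330/673) = 2.785 × 10^-2 M
[OH^-] = 1.44 × 10^-2 × (343/673) = 7.339 × 10^-3 M
Ni(OH)2(s) ⇌ Ni^2+(aq) + 2 OH^-(aq), so Q = [Ni^2+][OH^-]^2
Q = (2.785 x 10^-2)(7.339 x 10^-3)^2 = 1.50 × 10^-6
Q > Ksp, so Ni(OH)2 will precipitate.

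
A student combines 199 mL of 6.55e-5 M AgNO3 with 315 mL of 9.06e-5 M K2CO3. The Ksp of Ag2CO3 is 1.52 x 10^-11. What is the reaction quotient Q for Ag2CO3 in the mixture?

Total volume = 199 + 315 = 514 mL.
[Ag^+] = 6.55 x 10^-5 × (199/514) = 2.536 × 10^-5 M
[CO3^2-] = 9.06 x 10^-5 × (315/514) = 5.552 x 10^-5 M
Ag2CO3(s) ⇌ 2 Ag^+ + CO3^2-, so Q = [Ag^+]^2[CO3^2-]
Q = (2.536 × 10^-5)^2(5.552 × 10^-5) = 3.57 × 10^-14
Q < Ksp, so no precipitate of Ag2CO3 forms.

3.57 x 10^-14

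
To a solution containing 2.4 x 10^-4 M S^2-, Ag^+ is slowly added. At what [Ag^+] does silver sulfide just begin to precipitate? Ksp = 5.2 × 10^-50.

1.5e-23 M

Ag2S(s) <=> 2 Ag^+(aq) + S^2-(aq)
Ksp = [Ag^+]^2[S^2-]
Precipitation begins when Q = Ksp. With [S^2-] = 2.4 x 10^-4 M:
5.2 × 10^-50 = (2.4 x 10^-4) × [Ag^+]^2
[Ag^+] = (5.2 × 10^-50 / 2.4 × 10^-4)^(1/2) = 1.5 × 10^-23 M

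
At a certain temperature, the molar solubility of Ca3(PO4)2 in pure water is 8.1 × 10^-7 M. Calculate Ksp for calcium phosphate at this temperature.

Ksp = 3.8 × 10^-29

Ca3(PO4)2(s) ⇌ 3 Ca^2+(aq) + 2 PO4^3-(aq)
With molar solubility s: [Ca^2+] = 3s, [PO4^3-] = 2s.
Ksp = [Ca^2+]^3[PO4^3-]^2
Substituting: Ksp = (3s)^3(2s)^2 = 108s^5
Ksp = 108 × (8.1 × 10^-7)^5 = 3.8 × 10^-29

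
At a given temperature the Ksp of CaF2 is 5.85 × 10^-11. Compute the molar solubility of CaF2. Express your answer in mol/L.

s = 2.45e-4 M

CaF2(s) ⇌ Ca^2+ + 2 F^-
Ksp = [Ca^2+][F^-]^2
For each mole of CaF2 that dissolves: [Ca^2+] = s, [F^-] = 2s.
Substituting: Ksp = s(2s)^2 = 4s^3
Solving, s = (5.85 × 10^-11/4)^(1/3) = 2.45 × 10^-4 M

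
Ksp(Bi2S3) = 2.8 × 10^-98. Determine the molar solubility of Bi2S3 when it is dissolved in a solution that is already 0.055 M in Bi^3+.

Bi2S3(s) <=> 2 Bi^3+ + 3 S^2-
Ksp = [Bi^3+]^2[S^2-]^3
Let s be the molar solubility in this solution. [Bi^3+] = 0.055 + 2s ≈ 0.055, [S^2-] = 3s (common-ion effect: Bi^3+ is already 0.055 M).
Ksp ≈ (0.055)^2 × (3s)^3
s = 7.0 × 10^-33 M
Check: 2s = 1.4 × 10^-32 ≪ 0.055, so the approximation is valid.

7.0e-33 M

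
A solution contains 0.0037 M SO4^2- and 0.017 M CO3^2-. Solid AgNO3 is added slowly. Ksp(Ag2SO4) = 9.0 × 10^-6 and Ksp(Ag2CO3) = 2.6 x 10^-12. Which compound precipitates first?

Each salt begins to precipitate when Q = Ksp, i.e. when [Ag^+] reaches its threshold.
For Ag2SO4: 9.0 × 10^-6 = 0.0037 × [Ag^+]^2  ⇒  [Ag^+] = 4.9 × 10^-2 M.
For Ag2CO3: 2.6 x 10^-12 = 0.017 × [Ag^+]^2  ⇒  [Ag^+] = 1.2 × 10^-5 M.
The salt with the lower threshold [Ag^+] precipitates first: Ag2CO3.

Ag2CO3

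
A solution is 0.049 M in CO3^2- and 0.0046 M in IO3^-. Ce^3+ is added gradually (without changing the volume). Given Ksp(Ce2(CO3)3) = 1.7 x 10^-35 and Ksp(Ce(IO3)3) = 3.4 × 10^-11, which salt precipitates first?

Ce2(CO3)3

Precipitation of each salt starts when its ion product equals its Ksp.
For Ce2(CO3)3: 1.7 x 10^-35 = (0.049)^3 × [Ce^3+]^2  ⇒  [Ce^3+] = 3.8 × 10^-16 M.
For Ce(IO3)3: 3.4 × 10^-11 = (0.0046)^3 × [Ce^3+]  ⇒  [Ce^3+] = 3.5 × 10^-4 M.
The salt with the lower threshold [Ce^3+] precipitates first: Ce2(CO3)3.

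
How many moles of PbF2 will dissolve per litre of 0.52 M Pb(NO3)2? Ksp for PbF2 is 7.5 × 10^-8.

s ≈ 1.9 x 10^-4 M

PbF2(s) ⇌ Pb^2+ + 2 F^-
Ksp = [Pb^2+][F^-]^2
Let s = moles of PbF2 that dissolve per litre. [Pb^2+] = 0.52 + s ≈ 0.52, [F^-] = 2s (since Pb^2+ from Pb(NO3)2 dominates).
Ksp ≈ 0.52 × (2s)^2
s = 1.9 x 10^-4 M
Check: s = 1.9 × 10^-4 ≪ 0.52, so the approximation is valid.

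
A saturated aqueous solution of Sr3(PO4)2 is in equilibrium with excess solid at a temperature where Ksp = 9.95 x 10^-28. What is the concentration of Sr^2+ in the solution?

Sr3(PO4)2(s) <=> 3 Sr^2+(aq) + 2 PO4^3-(aq)
Ksp = [Sr^2+]^3[PO4^3-]^2
Let s = molar solubility. Then [Sr^2+] = 3s and [PO4^3-] = 2s.
Ksp = (3s)^3(2s)^2 = 108s^5
Solving, s = (9.95 x 10^-28/108)^(1/5) = 1.559 × 10^-6 M
[Sr^2+] = 3s = 4.68 × 10^-6 M

[Sr^2+] = 4.68 × 10^-6 M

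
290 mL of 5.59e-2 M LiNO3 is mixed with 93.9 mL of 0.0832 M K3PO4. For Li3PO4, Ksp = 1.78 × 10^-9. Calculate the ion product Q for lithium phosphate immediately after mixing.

Total volume = 290 + 93.9 = 383.9 mL.
[Li^+] = 5.59 × 10^-2 × (290/383.9) = 4.223 × 10^-2 M
[PO4^3-] = 8.32 × 10^-2 × (93.9/383.9) = 2.035 × 10^-2 M
Li3PO4(s) ⇌ 3 Li^+(aq) + PO4^3-(aq), so Q = [Li^+]^3[PO4^3-]
Q = (4.223 × 10^-2)^3(2.035 x 10^-2) = 1.53 × 10^-6
Q > Ksp, so Li3PO4 will precipitate.

Q ≈ 1.53 x 10^-6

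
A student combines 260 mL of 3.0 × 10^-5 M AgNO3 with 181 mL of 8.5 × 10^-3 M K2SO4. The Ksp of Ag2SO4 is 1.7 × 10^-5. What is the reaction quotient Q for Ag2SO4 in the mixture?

Total volume = 260 + 181 = 441 mL.
[Ag^+] = 3.0 × 10^-5 × (260/441) = 1.77 × 10^-5 M
[SO4^2-] = 8.5 x 10^-3 × (181/441) = 3.49 × 10^-3 M
Ag2SO4(s) ⇌ 2 Ag^+(aq) + SO4^2-(aq), so Q = [Ag^+]^2[SO4^2-]
Q = (1.77 x 10^-5)^2(3.49 × 10^-3) = 1.1 × 10^-12
Q < Ksp, so no precipitate of Ag2SO4 forms.

1.1 × 10^-12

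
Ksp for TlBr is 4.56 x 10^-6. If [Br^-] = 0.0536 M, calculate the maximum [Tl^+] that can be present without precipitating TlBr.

[Tl^+] ≈ 8.51 × 10^-5 M

TlBr(s) <=> Tl^+(aq) + Br^-(aq)
Ksp = [Tl^+][Br^-]
Precipitation begins when Q = Ksp. With [Br^-] = 0.0536 M:
4.56 x 10^-6 = (0.0536) × [Tl^+]
[Tl^+] = (4.56 x 10^-6 / 5.36 x 10^-2) = 8.51 × 10^-5 M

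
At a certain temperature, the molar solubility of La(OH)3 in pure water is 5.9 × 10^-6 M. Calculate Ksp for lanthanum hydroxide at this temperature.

La(OH)3(s) ⇌ La^3+ + 3 OH^-
If s mol/L of La(OH)3 dissolves, [La^3+] = s and [OH^-] = 3s.
Ksp = [La^3+][OH^-]^3
Substituting: Ksp = s(3s)^3 = 27s^4
Ksp = 27 × (5.9 x 10^-6)^4 = 3.3 x 10^-20

3.3 x 10^-20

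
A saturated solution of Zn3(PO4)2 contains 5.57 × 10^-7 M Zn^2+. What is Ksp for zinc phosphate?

2.38 × 10^-32

Zn3(PO4)2(s) ⇌ 3 Zn^2+(aq) + 2 PO4^3-(aq)
Stoichiometry gives [PO4^3-] = (2/3)[Zn^2+] = 3.713 × 10^-7 M.
Ksp = [Zn^2+]^3[PO4^3-]^2
Ksp = (5.57 × 10^-7)^3 × (3.713 x 10^-7)^2 = 2.38 × 10^-32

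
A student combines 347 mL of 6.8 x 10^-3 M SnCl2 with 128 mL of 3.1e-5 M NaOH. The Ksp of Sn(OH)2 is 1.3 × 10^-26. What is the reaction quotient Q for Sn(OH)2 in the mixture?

Q ≈ 3.5 x 10^-13

Total volume = 347 + 128 = 475 mL.
[Sn^2+] = 6.8 x 10^-3 × (347/475) = 4.97 × 10^-3 M
[OH^-] = 3.1 x 10^-5 × (128/475) = 8.35 x 10^-6 M
Sn(OH)2(s) ⇌ Sn^2+(aq) + 2 OH^-(aq), so Q = [Sn^2+][OH^-]^2
Q = (4.97 × 10^-3)(8.35 × 10^-6)^2 = 3.5 × 10^-13
Q > Ksp, so Sn(OH)2 will precipitate.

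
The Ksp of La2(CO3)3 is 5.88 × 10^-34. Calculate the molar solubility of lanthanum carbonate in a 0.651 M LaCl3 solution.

3.72 × 10^-12 M

La2(CO3)3(s) ⇌ 2 La^3+(aq) + 3 CO3^2-(aq)
Ksp = [La^3+]^2[CO3^2-]^3
Let s = moles of La2(CO3)3 that dissolve per litre. [La^3+] = 0.651 + 2s ≈ 0.651, [CO3^2-] = 3s (common-ion effect: La^3+ is already 0.651 M).
Ksp ≈ (0.651)^2 × (3s)^3
s = 3.72 × 10^-12 M
Check: 2s = 7.4 × 10^-12 ≪ 0.651, so the approximation is valid.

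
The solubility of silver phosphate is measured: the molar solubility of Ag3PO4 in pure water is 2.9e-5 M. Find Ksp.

Ksp ≈ 1.9e-17

Ag3PO4(s) <=> 3 Ag^+(aq) + PO4^3-(aq)
For each mole of Ag3PO4 that dissolves: [Ag^+] = 3s, [PO4^3-] = s.
Ksp = [Ag^+]^3[PO4^3-]
So Ksp = (3s)^3 × s = 27s^4
With s = 2.9 x 10^-5: Ksp = 1.9 × 10^-17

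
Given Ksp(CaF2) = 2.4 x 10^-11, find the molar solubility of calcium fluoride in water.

CaF2(s) ⇌ Ca^2+(aq) + 2 F^-(aq)
Ksp = [Ca^2+][F^-]^2
For each mole of CaF2 that dissolves: [Ca^2+] = s, [F^-] = 2s.
So Ksp = s × (2s)^2 = 4s^3
s^3 = 2.4 x 10^-11 / 4, so s = 1.8 × 10^-4 M

1.8 × 10^-4 M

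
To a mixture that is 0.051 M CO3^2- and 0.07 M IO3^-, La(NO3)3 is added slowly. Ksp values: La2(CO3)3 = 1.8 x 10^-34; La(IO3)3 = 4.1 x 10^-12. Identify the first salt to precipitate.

La2(CO3)3

Each salt begins to precipitate when Q = Ksp, i.e. when [La^3+] reaches its threshold.
For La2(CO3)3: 1.8 x 10^-34 = (0.051)^3 × [La^3+]^2  ⇒  [La^3+] = 1.2 × 10^-15 M.
For La(IO3)3: 4.1 x 10^-12 = (0.07)^3 × [La^3+]  ⇒  [La^3+] = 1.2 × 10^-8 M.
The salt with the lower threshold [La^3+] precipitates first: La2(CO3)3.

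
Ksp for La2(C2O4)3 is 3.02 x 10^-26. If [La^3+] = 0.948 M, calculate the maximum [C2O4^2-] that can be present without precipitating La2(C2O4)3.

La2(C2O4)3(s) ⇌ 2 La^3+(aq) + 3 C2O4^2-(aq)
Ksp = [La^3+]^2[C2O4^2-]^3
Precipitation begins when Q = Ksp. With [La^3+] = 0.948 M:
3.02 x 10^-26 = (0.948)^2 × [C2O4^2-]^3
[C2O4^2-] = (3.02 x 10^-26 / 8.987 × 10^-1)^(1/3) = 3.23 x 10^-9 M

[C2O4^2-] = 3.23 x 10^-9 M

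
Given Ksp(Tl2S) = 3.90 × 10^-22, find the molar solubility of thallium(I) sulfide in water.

Tl2S(s) ⇌ 2 Tl^+ + S^2-
Ksp = [Tl^+]^2[S^2-]
With molar solubility s: [Tl^+] = 2s, [S^2-] = s.
Ksp = (2s)^2s = 4s^3
Solving, s = (3.90 × 10^-22/4)^(1/3) = 4.60 x 10^-8 M

4.60e-8 M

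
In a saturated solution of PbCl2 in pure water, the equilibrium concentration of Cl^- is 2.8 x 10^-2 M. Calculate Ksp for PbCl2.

PbCl2(s) <=> Pb^2+(aq) + 2 Cl^-(aq)
Stoichiometry gives [Pb^2+] = (1/2)[Cl^-] = 1.40 x 10^-2 M.
Ksp = [Pb^2+][Cl^-]^2
Ksp = 1.40 x 10^-2 × (2.8 x 10^-2)^2 = 1.1 x 10^-5

Ksp ≈ 1.1e-5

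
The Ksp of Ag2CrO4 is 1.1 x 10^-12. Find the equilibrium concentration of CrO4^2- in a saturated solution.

[CrO4^2-] ≈ 6.5 × 10^-5 M

Ag2CrO4(s) ⇌ 2 Ag^+(aq) + CrO4^2-(aq)
Ksp = [Ag^+]^2[CrO4^2-]
For each mole of Ag2CrO4 that dissolves: [Ag^+] = 2s, [CrO4^2-] = s.
So Ksp = (2s)^2 × s = 4s^3
Solving, s = (1.1 x 10^-12/4)^(1/3) = 6.50 x 10^-5 M
[CrO4^2-] = s = 6.5 x 10^-5 M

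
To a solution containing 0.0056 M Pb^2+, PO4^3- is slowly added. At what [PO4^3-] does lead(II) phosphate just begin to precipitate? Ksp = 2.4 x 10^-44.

Pb3(PO4)2(s) ⇌ 3 Pb^2+(aq) + 2 PO4^3-(aq)
Ksp = [Pb^2+]^3[PO4^3-]^2
Precipitation begins when Q = Ksp. With [Pb^2+] = 0.0056 M:
2.4 x 10^-44 = (0.0056)^3 × [PO4^3-]^2
[PO4^3-] = (2.4 x 10^-44 / 1.76 x 10^-7)^(1/2) = 3.7 × 10^-19 M

3.7e-19 M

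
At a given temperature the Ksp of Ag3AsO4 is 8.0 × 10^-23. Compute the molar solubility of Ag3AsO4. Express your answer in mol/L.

Ag3AsO4(s) <=> 3 Ag^+ + AsO4^3-
Ksp = [Ag^+]^3[AsO4^3-]
For each mole of Ag3AsO4 that dissolves: [Ag^+] = 3s, [AsO4^3-] = s.
Substituting: Ksp = (3s)^3s = 27s^4
s = (8.0 × 10^-23 / 27)^(1/4) = 1.3 x 10^-6 M

1.3e-6 M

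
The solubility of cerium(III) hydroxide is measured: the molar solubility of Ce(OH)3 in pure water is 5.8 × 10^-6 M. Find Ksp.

3.1 × 10^-20

Ce(OH)3(s) ⇌ Ce^3+ + 3 OH^-
If s mol/L of Ce(OH)3 dissolves, [Ce^3+] = s and [OH^-] = 3s.
Ksp = [Ce^3+][OH^-]^3
So Ksp = s × (3s)^3 = 27s^4
Ksp = 27 × (5.8 × 10^-6)^4 = 3.1 × 10^-20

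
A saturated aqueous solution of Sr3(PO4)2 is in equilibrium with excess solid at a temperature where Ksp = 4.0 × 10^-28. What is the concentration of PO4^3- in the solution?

Sr3(PO4)2(s) ⇌ 3 Sr^2+ + 2 PO4^3-
Ksp = [Sr^2+]^3[PO4^3-]^2
For each mole of Sr3(PO4)2 that dissolves: [Sr^2+] = 3s, [PO4^3-] = 2s.
So Ksp = (3s)^3 × (2s)^2 = 108s^5
s^5 = 4.0 × 10^-28 / 108, so s = 1.30 × 10^-6 M
[PO4^3-] = 2s = 2.6 × 10^-6 M

2.6e-6 M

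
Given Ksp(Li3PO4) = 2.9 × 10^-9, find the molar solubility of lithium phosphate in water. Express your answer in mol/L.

3.2 × 10^-3 M

Li3PO4(s) <=> 3 Li^+ + PO4^3-
Ksp = [Li^+]^3[PO4^3-]
Let s = molar solubility. Then [Li^+] = 3s and [PO4^3-] = s.
Substituting: Ksp = (3s)^3s = 27s^4
Solving, s = (2.9 × 10^-9/27)^(1/4) = 3.2 x 10^-3 M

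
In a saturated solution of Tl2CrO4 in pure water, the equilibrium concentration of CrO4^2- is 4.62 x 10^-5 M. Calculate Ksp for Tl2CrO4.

Tl2CrO4(s) ⇌ 2 Tl^+ + CrO4^2-
Stoichiometry gives [Tl^+] = (2/1)[CrO4^2-] = 9.240 × 10^-5 M.
Ksp = [Tl^+]^2[CrO4^2-]
Ksp = (9.240 x 10^-5)^2 × 4.62 × 10^-5 = 3.94 × 10^-13

3.94 × 10^-13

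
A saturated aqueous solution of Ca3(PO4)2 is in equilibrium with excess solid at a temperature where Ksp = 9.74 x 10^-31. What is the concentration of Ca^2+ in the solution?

Ca3(PO4)2(s) ⇌ 3 Ca^2+ + 2 PO4^3-
Ksp = [Ca^2+]^3[PO4^3-]^2
If s mol/L of Ca3(PO4)2 dissolves, [Ca^2+] = 3s and [PO4^3-] = 2s.
Ksp = (3s)^3(2s)^2 = 108s^5
s^5 = 9.74 x 10^-31 / 108, so s = 3.900 × 10^-7 M
[Ca^2+] = 3s = 1.17 × 10^-6 M

[Ca^2+] ≈ 1.17 × 10^-6 M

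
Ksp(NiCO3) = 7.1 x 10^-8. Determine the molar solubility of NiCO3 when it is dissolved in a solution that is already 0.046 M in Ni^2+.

NiCO3(s) ⇌ Ni^2+(aq) + CO3^2-(aq)
Ksp = [Ni^2+][CO3^2-]
Let s = moles of NiCO3 that dissolve per litre. [Ni^2+] = 0.046 + s ≈ 0.046, [CO3^2-] = s (common-ion effect: Ni^2+ is already 0.046 M).
Ksp ≈ 0.046 × s
s = 1.5 × 10^-6 M
Check: s = 1.5 × 10^-6 ≪ 0.046, so the approximation is valid.

s ≈ 1.5 x 10^-6 M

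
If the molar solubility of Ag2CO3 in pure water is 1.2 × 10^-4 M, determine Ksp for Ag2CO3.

Ag2CO3(s) <=> 2 Ag^+ + CO3^2-
With molar solubility s: [Ag^+] = 2s, [CO3^2-] = s.
Ksp = [Ag^+]^2[CO3^2-]
Substituting: Ksp = (2s)^2s = 4s^3
With s = 1.2 x 10^-4: Ksp = 6.9 × 10^-12

Ksp = 6.9 × 10^-12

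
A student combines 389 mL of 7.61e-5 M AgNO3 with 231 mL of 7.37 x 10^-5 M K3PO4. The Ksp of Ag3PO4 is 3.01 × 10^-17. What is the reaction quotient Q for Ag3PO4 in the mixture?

Total volume = 389 + 231 = 620 mL.
[Ag^+] = 7.61 x 10^-5 × (389/620) = 4.775 x 10^-5 M
[PO4^3-] = 7.37 × 10^-5 × (231/620) = 2.746 × 10^-5 M
Ag3PO4(s) ⇌ 3 Ag^+(aq) + PO4^3-(aq), so Q = [Ag^+]^3[PO4^3-]
Q = (4.775 x 10^-5)^3(2.746 × 10^-5) = 2.99 × 10^-18
Q < Ksp, so no precipitate of Ag3PO4 forms.

Q ≈ 2.99 x 10^-18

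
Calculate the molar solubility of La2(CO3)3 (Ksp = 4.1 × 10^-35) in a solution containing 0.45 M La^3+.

s ≈ 2.0 x 10^-12 M

La2(CO3)3(s) <=> 2 La^3+ + 3 CO3^2-
Ksp = [La^3+]^2[CO3^2-]^3
If s mol/L dissolves here, [La^3+] = 0.45 + 2s ≈ 0.45, [CO3^2-] = 3s (Ksp is small, so little additional dissolves).
Ksp ≈ (0.45)^2 × (3s)^3
s = 2.0 x 10^-12 M
Check: 2s = 3.9 × 10^-12 ≪ 0.45, so the approximation is valid.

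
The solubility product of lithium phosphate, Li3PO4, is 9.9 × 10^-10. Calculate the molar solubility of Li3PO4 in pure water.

Li3PO4(s) ⇌ 3 Li^+(aq) + PO4^3-(aq)
Ksp = [Li^+]^3[PO4^3-]
If s mol/L of Li3PO4 dissolves, [Li^+] = 3s and [PO4^3-] = s.
Ksp = (3s)^3s = 27s^4
s^4 = 9.9 × 10^-10 / 27, so s = 2.5 × 10^-3 M

s = 2.5e-3 M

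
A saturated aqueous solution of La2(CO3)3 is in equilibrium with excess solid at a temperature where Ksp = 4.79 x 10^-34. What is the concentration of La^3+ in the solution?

1.70e-7 M

La2(CO3)3(s) <=> 2 La^3+(aq) + 3 CO3^2-(aq)
Ksp = [La^3+]^2[CO3^2-]^3
Let s = molar solubility. Then [La^3+] = 2s and [CO3^2-] = 3s.
So Ksp = (2s)^2 × (3s)^3 = 108s^5
s = (4.79 x 10^-34 / 108)^(1/5) = 8.499 x 10^-8 M
[La^3+] = 2s = 1.70 x 10^-7 M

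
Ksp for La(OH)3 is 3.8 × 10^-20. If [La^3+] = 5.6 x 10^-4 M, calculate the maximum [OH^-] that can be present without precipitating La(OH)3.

4.1e-6 M

La(OH)3(s) ⇌ La^3+ + 3 OH^-
Ksp = [La^3+][OH^-]^3
Precipitation begins when Q = Ksp. With [La^3+] = 5.6 x 10^-4 M:
3.8 × 10^-20 = (5.6 x 10^-4) × [OH^-]^3
[OH^-] = (3.8 × 10^-20 / 5.6 x 10^-4)^(1/3) = 4.1 × 10^-6 M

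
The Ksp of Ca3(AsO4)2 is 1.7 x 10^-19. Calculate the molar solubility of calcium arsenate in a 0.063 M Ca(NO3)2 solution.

1.3 × 10^-8 M

Ca3(AsO4)2(s) <=> 3 Ca^2+ + 2 AsO4^3-
Ksp = [Ca^2+]^3[AsO4^3-]^2
If s mol/L dissolves here, [Ca^2+] = 0.063 + 3s ≈ 0.063, [AsO4^3-] = 2s (Ksp is small, so little additional dissolves).
Ksp ≈ (0.063)^3 × (2s)^2
s = 1.3 x 10^-8 M
Check: 3s = 3.9 x 10^-8 ≪ 0.063, so the approximation is valid.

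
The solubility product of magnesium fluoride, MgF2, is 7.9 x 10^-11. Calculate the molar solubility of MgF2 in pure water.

MgF2(s) ⇌ Mg^2+ + 2 F^-
Ksp = [Mg^2+][F^-]^2
With molar solubility s: [Mg^2+] = s, [F^-] = 2s.
Substituting: Ksp = s(2s)^2 = 4s^3
Solving, s = (7.9 x 10^-11/4)^(1/3) = 2.7 × 10^-4 M

s ≈ 2.7 × 10^-4 M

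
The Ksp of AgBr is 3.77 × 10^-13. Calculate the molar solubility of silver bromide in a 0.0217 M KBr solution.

s = 1.74 x 10^-11 M

AgBr(s) ⇌ Ag^+ + Br^-
Ksp = [Ag^+][Br^-]
Let s be the molar solubility in this solution. [Ag^+] = s, [Br^-] = 0.0217 + s ≈ 0.0217 (common-ion effect: Br^- is already 0.0217 M).
Ksp ≈ s × 0.0217
s = 1.74 × 10^-11 M
Check: s = 1.7 x 10^-11 ≪ 0.0217, so the approximation is valid.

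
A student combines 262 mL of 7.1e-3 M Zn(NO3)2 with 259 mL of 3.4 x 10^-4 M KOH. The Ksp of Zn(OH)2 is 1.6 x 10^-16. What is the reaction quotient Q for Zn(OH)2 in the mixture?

Total volume = 262 + 259 = 521 mL.
[Zn^2+] = 7.1 × 10^-3 × (262/521) = 3.57 × 10^-3 M
[OH^-] = 3.4 × 10^-4 × (259/521) = 1.69 × 10^-4 M
Zn(OH)2(s) ⇌ Zn^2+(aq) + 2 OH^-(aq), so Q = [Zn^2+][OH^-]^2
Q = (3.57 × 10^-3)(1.69 × 10^-4)^2 = 1.0 x 10^-10
Q > Ksp, so Zn(OH)2 will precipitate.

Q ≈ 1.0e-10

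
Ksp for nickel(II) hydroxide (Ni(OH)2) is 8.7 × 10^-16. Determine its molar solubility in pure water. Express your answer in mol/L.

Ni(OH)2(s) ⇌ Ni^2+ + 2 OH^-
Ksp = [Ni^2+][OH^-]^2
For each mole of Ni(OH)2 that dissolves: [Ni^2+] = s, [OH^-] = 2s.
Substituting: Ksp = s(2s)^2 = 4s^3
s = (8.7 × 10^-16 / 4)^(1/3) = 6.0 × 10^-6 M

s = 6.0e-6 M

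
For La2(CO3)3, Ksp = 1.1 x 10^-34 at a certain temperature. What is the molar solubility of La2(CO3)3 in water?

La2(CO3)3(s) ⇌ 2 La^3+ + 3 CO3^2-
Ksp = [La^3+]^2[CO3^2-]^3
If s mol/L of La2(CO3)3 dissolves, [La^3+] = 2s and [CO3^2-] = 3s.
Substituting: Ksp = (2s)^2(3s)^3 = 108s^5
s = (1.1 x 10^-34 / 108)^(1/5) = 6.3 × 10^-8 M

s ≈ 6.3 x 10^-8 M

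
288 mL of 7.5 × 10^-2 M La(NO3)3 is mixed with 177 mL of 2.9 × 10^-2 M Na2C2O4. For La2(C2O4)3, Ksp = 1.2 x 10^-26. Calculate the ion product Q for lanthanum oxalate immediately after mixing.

Q = 2.9 x 10^-9

Total volume = 288 + 177 = 465 mL.
[La^3+] = 7.5 × 10^-2 × (288/465) = 4.65 × 10^-2 M
[C2O4^2-] = 2.9 × 10^-2 × (177/465) = 1.10 × 10^-2 M
La2(C2O4)3(s) ⇌ 2 La^3+(aq) + 3 C2O4^2-(aq), so Q = [La^3+]^2[C2O4^2-]^3
Q = (4.65 × 10^-2)^2(1.10 x 10^-2)^3 = 2.9 × 10^-9
Q > Ksp, so La2(C2O4)3 will precipitate.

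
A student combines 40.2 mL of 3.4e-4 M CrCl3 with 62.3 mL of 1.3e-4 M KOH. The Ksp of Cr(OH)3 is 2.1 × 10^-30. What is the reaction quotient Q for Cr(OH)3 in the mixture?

6.6 × 10^-17

Total volume = 40.2 + 62.3 = 102.5 mL.
[Cr^3+] = 3.4 × 10^-4 × (40.2/102.5) = 1.33 × 10^-4 M
[OH^-] = 1.3 × 10^-4 × (62.3/102.5) = 7.90 x 10^-5 M
Cr(OH)3(s) ⇌ Cr^3+(aq) + 3 OH^-(aq), so Q = [Cr^3+][OH^-]^3
Q = (1.33 × 10^-4)(7.90 × 10^-5)^3 = 6.6 × 10^-17
Q > Ksp, so Cr(OH)3 will precipitate.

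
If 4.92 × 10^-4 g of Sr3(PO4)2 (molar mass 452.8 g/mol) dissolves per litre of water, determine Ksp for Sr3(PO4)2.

Molar solubility s = (4.92 × 10^-4 g/L) / (452.8 g/mol) = 1.087 x 10^-6 M.
Sr3(PO4)2(s) <=> 3 Sr^2+(aq) + 2 PO4^3-(aq)
If s mol/L of Sr3(PO4)2 dissolves, [Sr^2+] = 3s and [PO4^3-] = 2s.
Ksp = [Sr^2+]^3[PO4^3-]^2
So Ksp = (3s)^3 × (2s)^2 = 108s^5
Ksp = 108 × (1.087 × 10^-6)^5 = 1.64 x 10^-28

Ksp = 1.64e-28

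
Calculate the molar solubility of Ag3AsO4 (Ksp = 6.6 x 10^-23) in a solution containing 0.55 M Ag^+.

4.0 × 10^-22 M

Ag3AsO4(s) <=> 3 Ag^+(aq) + AsO4^3-(aq)
Ksp = [Ag^+]^3[AsO4^3-]
Let s = moles of Ag3AsO4 that dissolve per litre. [Ag^+] = 0.55 + 3s ≈ 0.55, [AsO4^3-] = s (since the Ag^+ already present dominates).
Ksp ≈ (0.55)^3 × s
s = 4.0 × 10^-22 M
Check: 3s = 1.2 × 10^-21 ≪ 0.55, so the approximation is valid.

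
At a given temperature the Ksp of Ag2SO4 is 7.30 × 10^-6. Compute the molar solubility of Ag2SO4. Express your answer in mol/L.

Ag2SO4(s) ⇌ 2 Ag^+(aq) + SO4^2-(aq)
Ksp = [Ag^+]^2[SO4^2-]
For each mole of Ag2SO4 that dissolves: [Ag^+] = 2s, [SO4^2-] = s.
Substituting: Ksp = (2s)^2s = 4s^3
Solving, s = (7.30 × 10^-6/4)^(1/3) = 1.22 x 10^-2 M

0.0122 M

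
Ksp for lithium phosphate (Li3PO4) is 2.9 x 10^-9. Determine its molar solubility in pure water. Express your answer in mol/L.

Li3PO4(s) <=> 3 Li^+ + PO4^3-
Ksp = [Li^+]^3[PO4^3-]
For each mole of Li3PO4 that dissolves: [Li^+] = 3s, [PO4^3-] = s.
So Ksp = (3s)^3 × s = 27s^4
Solving, s = (2.9 x 10^-9/27)^(1/4) = 3.2 x 10^-3 M

s = 3.2e-3 M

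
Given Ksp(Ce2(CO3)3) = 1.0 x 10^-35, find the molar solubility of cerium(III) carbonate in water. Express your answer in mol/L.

Ce2(CO3)3(s) <=> 2 Ce^3+ + 3 CO3^2-
Ksp = [Ce^3+]^2[CO3^2-]^3
Let s = molar solubility. Then [Ce^3+] = 2s and [CO3^2-] = 3s.
Substituting: Ksp = (2s)^2(3s)^3 = 108s^5
s = (1.0 x 10^-35 / 108)^(1/5) = 3.9 × 10^-8 M

3.9 x 10^-8 M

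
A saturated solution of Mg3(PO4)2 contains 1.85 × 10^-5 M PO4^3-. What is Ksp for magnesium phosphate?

7.31 × 10^-24

Mg3(PO4)2(s) ⇌ 3 Mg^2+(aq) + 2 PO4^3-(aq)
Stoichiometry gives [Mg^2+] = (3/2)[PO4^3-] = 2.775 × 10^-5 M.
Ksp = [Mg^2+]^3[PO4^3-]^2
Ksp = (2.775 × 10^-5)^3 × (1.85 × 10^-5)^2 = 7.31 × 10^-24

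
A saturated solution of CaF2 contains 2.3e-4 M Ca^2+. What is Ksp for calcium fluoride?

4.9 × 10^-11

CaF2(s) <=> Ca^2+ + 2 F^-
Stoichiometry gives [F^-] = (2/1)[Ca^2+] = 4.60 × 10^-4 M.
Ksp = [Ca^2+][F^-]^2
Ksp = 2.3 x 10^-4 × (4.60 × 10^-4)^2 = 4.9 x 10^-11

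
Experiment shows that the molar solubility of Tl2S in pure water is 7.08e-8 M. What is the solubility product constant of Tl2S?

Tl2S(s) ⇌ 2 Tl^+(aq) + S^2-(aq)
If s mol/L of Tl2S dissolves, [Tl^+] = 2s and [S^2-] = s.
Ksp = [Tl^+]^2[S^2-]
Ksp = (2s)^2s = 4s^3
Ksp = 4 × (7.08 x 10^-8)^3 = 1.42 × 10^-21

Ksp ≈ 1.42 × 10^-21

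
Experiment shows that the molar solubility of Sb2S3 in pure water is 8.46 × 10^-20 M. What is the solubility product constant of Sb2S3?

Ksp = 4.68 x 10^-94

Sb2S3(s) ⇌ 2 Sb^3+(aq) + 3 S^2-(aq)
If s mol/L of Sb2S3 dissolves, [Sb^3+] = 2s and [S^2-] = 3s.
Ksp = [Sb^3+]^2[S^2-]^3
Ksp = (2s)^2(3s)^3 = 108s^5
Ksp = 108 × (8.46 x 10^-20)^5 = 4.68 × 10^-94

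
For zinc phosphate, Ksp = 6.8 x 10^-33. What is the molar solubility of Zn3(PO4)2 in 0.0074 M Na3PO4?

Zn3(PO4)2(s) ⇌ 3 Zn^2+(aq) + 2 PO4^3-(aq)
Ksp = [Zn^2+]^3[PO4^3-]^2
Let s be the molar solubility in this solution. [Zn^2+] = 3s, [PO4^3-] = 0.0074 + 2s ≈ 0.0074 (common-ion effect: PO4^3- is already 0.0074 M).
Ksp ≈ (3s)^3 × (0.0074)^2
s = 1.7 x 10^-10 M
Check: 2s = 3.3 x 10^-10 ≪ 0.0074, so the approximation is valid.

s = 1.7 × 10^-10 M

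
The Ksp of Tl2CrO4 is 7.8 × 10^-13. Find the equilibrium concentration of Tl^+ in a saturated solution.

[Tl^+] ≈ 1.2 × 10^-4 M

Tl2CrO4(s) ⇌ 2 Tl^+(aq) + CrO4^2-(aq)
Ksp = [Tl^+]^2[CrO4^2-]
For each mole of Tl2CrO4 that dissolves: [Tl^+] = 2s, [CrO4^2-] = s.
Substituting: Ksp = (2s)^2s = 4s^3
Solving, s = (7.8 × 10^-13/4)^(1/3) = 5.80 x 10^-5 M
[Tl^+] = 2s = 1.2 × 10^-4 M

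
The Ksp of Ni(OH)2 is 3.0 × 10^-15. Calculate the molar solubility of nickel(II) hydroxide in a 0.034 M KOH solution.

2.6e-12 M

Ni(OH)2(s) ⇌ Ni^2+ + 2 OH^-
Ksp = [Ni^2+][OH^-]^2
Let s be the molar solubility in this solution. [Ni^2+] = s, [OH^-] = 0.034 + 2s ≈ 0.034 (common-ion effect: OH^- is already 0.034 M).
Ksp ≈ s × (0.034)^2
s = 2.6 × 10^-12 M
Check: 2s = 5.2 x 10^-12 ≪ 0.034, so the approximation is valid.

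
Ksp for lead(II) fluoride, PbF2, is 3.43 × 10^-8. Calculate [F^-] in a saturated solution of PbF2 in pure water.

[F^-] = 4.09e-3 M

PbF2(s) ⇌ Pb^2+ + 2 F^-
Ksp = [Pb^2+][F^-]^2
Let s = molar solubility. Then [Pb^2+] = s and [F^-] = 2s.
Substituting: Ksp = s(2s)^2 = 4s^3
Solving, s = (3.43 × 10^-8/4)^(1/3) = 2.047 x 10^-3 M
[F^-] = 2s = 4.09 x 10^-3 M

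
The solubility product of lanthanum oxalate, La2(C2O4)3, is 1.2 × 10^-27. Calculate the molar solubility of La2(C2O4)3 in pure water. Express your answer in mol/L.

s ≈ 1.6 × 10^-6 M

La2(C2O4)3(s) ⇌ 2 La^3+(aq) + 3 C2O4^2-(aq)
Ksp = [La^3+]^2[C2O4^2-]^3
Let s = molar solubility. Then [La^3+] = 2s and [C2O4^2-] = 3s.
So Ksp = (2s)^2 × (3s)^3 = 108s^5
s = (1.2 × 10^-27 / 108)^(1/5) = 1.6 × 10^-6 M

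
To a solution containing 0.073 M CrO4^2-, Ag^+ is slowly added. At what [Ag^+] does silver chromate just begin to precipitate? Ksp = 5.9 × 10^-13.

Ag2CrO4(s) ⇌ 2 Ag^+ + CrO4^2-
Ksp = [Ag^+]^2[CrO4^2-]
Precipitation begins when Q = Ksp. With [CrO4^2-] = 0.073 M:
5.9 × 10^-13 = (0.073) × [Ag^+]^2
[Ag^+] = (5.9 × 10^-13 / 7.3 x 10^-2)^(1/2) = 2.8 × 10^-6 M

[Ag^+] ≈ 2.8 × 10^-6 M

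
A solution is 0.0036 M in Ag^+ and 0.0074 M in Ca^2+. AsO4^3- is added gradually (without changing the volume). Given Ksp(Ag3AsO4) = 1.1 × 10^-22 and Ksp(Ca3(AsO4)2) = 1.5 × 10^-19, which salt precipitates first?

Ag3AsO4

Each salt begins to precipitate when Q = Ksp, i.e. when [AsO4^3-] reaches its threshold.
For Ag3AsO4: 1.1 × 10^-22 = (0.0036)^3 × [AsO4^3-]  ⇒  [AsO4^3-] = 2.4 × 10^-15 M.
For Ca3(AsO4)2: 1.5 × 10^-19 = (0.0074)^3 × [AsO4^3-]^2  ⇒  [AsO4^3-] = 6.1 × 10^-7 M.
The salt with the lower threshold [AsO4^3-] precipitates first: Ag3AsO4.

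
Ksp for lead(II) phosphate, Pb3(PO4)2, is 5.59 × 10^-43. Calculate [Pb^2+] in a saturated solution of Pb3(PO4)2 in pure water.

4.17e-9 M

Pb3(PO4)2(s) ⇌ 3 Pb^2+ + 2 PO4^3-
Ksp = [Pb^2+]^3[PO4^3-]^2
With molar solubility s: [Pb^2+] = 3s, [PO4^3-] = 2s.
Substituting: Ksp = (3s)^3(2s)^2 = 108s^5
Solving, s = (5.59 × 10^-43/108)^(1/5) = 1.389 × 10^-9 M
[Pb^2+] = 3s = 4.17 x 10^-9 M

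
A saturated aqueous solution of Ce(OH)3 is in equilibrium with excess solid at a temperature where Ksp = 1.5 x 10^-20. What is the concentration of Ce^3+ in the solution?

Ce(OH)3(s) <=> Ce^3+ + 3 OH^-
Ksp = [Ce^3+][OH^-]^3
With molar solubility s: [Ce^3+] = s, [OH^-] = 3s.
Ksp = s(3s)^3 = 27s^4
Solving, s = (1.5 x 10^-20/27)^(1/4) = 4.85 × 10^-6 M
[Ce^3+] = s = 4.9 × 10^-6 M

[Ce^3+] = 4.9 x 10^-6 M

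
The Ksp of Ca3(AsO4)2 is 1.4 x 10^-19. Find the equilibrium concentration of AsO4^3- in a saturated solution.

[AsO4^3-] = 1.3 × 10^-4 M

Ca3(AsO4)2(s) ⇌ 3 Ca^2+ + 2 AsO4^3-
Ksp = [Ca^2+]^3[AsO4^3-]^2
With molar solubility s: [Ca^2+] = 3s, [AsO4^3-] = 2s.
Ksp = (3s)^3(2s)^2 = 108s^5
s^5 = 1.4 x 10^-19 / 108, so s = 6.65 × 10^-5 M
[AsO4^3-] = 2s = 1.3 × 10^-4 M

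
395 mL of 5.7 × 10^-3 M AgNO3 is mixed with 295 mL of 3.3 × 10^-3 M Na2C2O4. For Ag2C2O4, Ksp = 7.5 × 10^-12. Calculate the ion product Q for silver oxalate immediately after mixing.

Total volume = 395 + 295 = 690 mL.
[Ag^+] = 5.7 × 10^-3 × (395/690) = 3.26 × 10^-3 M
[C2O4^2-] = 3.3 × 10^-3 × (295/690) = 1.41 × 10^-3 M
Ag2C2O4(s) <=> 2 Ag^+ + C2O4^2-, so Q = [Ag^+]^2[C2O4^2-]
Q = (3.26 × 10^-3)^2(1.41 × 10^-3) = 1.5 × 10^-8
Q > Ksp, so Ag2C2O4 will precipitate.

Q = 1.5 × 10^-8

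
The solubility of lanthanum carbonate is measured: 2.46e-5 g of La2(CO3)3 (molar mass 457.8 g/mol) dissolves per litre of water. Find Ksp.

Molar solubility s = (2.46 x 10^-5 g/L) / (457.8 g/mol) = 5.374 x 10^-8 M.
La2(CO3)3(s) ⇌ 2 La^3+(aq) + 3 CO3^2-(aq)
For each mole of La2(CO3)3 that dissolves: [La^3+] = 2s, [CO3^2-] = 3s.
Ksp = [La^3+]^2[CO3^2-]^3
Ksp = (2s)^2(3s)^3 = 108s^5
Ksp = 108 × (5.374 × 10^-8)^5 = 4.84 x 10^-35

Ksp ≈ 4.84 × 10^-35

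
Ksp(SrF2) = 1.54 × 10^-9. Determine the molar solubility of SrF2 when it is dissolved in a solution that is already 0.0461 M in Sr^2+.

9.14e-5 M

SrF2(s) ⇌ Sr^2+(aq) + 2 F^-(aq)
Ksp = [Sr^2+][F^-]^2
If s mol/L dissolves here, [Sr^2+] = 0.0461 + s ≈ 0.0461, [F^-] = 2s (since the Sr^2+ already present dominates).
Ksp ≈ 0.0461 × (2s)^2
s = 9.14 × 10^-5 M
Check: s = 9.1 × 10^-5 ≪ 0.0461, so the approximation is valid.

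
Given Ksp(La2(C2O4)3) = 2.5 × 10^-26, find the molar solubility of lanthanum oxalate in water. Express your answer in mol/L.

La2(C2O4)3(s) ⇌ 2 La^3+(aq) + 3 C2O4^2-(aq)
Ksp = [La^3+]^2[C2O4^2-]^3
If s mol/L of La2(C2O4)3 dissolves, [La^3+] = 2s and [C2O4^2-] = 3s.
So Ksp = (2s)^2 × (3s)^3 = 108s^5
Solving, s = (2.5 × 10^-26/108)^(1/5) = 3.0 × 10^-6 M

s = 3.0 x 10^-6 M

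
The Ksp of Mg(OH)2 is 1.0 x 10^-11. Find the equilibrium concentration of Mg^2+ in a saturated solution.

[Mg^2+] = 1.4e-4 M

Mg(OH)2(s) ⇌ Mg^2+(aq) + 2 OH^-(aq)
Ksp = [Mg^2+][OH^-]^2
With molar solubility s: [Mg^2+] = s, [OH^-] = 2s.
Ksp = s(2s)^2 = 4s^3
s = (1.0 x 10^-11 / 4)^(1/3) = 1.36 × 10^-4 M
[Mg^2+] = s = 1.4 x 10^-4 M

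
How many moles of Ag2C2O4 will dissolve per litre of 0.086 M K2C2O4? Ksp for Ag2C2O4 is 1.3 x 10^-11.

s = 6.1 × 10^-6 M

Ag2C2O4(s) ⇌ 2 Ag^+ + C2O4^2-
Ksp = [Ag^+]^2[C2O4^2-]
If s mol/L dissolves here, [Ag^+] = 2s, [C2O4^2-] = 0.086 + s ≈ 0.086 (common-ion effect: C2O4^2- is already 0.086 M).
Ksp ≈ (2s)^2 × 0.086
s = 6.1 × 10^-6 M
Check: s = 6.1 × 10^-6 ≪ 0.086, so the approximation is valid.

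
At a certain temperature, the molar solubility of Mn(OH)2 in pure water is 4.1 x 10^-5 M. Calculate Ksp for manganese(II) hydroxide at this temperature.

2.8 × 10^-13

Mn(OH)2(s) <=> Mn^2+ + 2 OH^-
With molar solubility s: [Mn^2+] = s, [OH^-] = 2s.
Ksp = [Mn^2+][OH^-]^2
Ksp = s(2s)^2 = 4s^3
With s = 4.1 × 10^-5: Ksp = 2.8 x 10^-13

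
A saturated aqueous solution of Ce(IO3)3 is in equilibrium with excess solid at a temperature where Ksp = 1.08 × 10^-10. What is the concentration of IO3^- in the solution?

[IO3^-] ≈ 4.24 × 10^-3 M

Ce(IO3)3(s) ⇌ Ce^3+(aq) + 3 IO3^-(aq)
Ksp = [Ce^3+][IO3^-]^3
For each mole of Ce(IO3)3 that dissolves: [Ce^3+] = s, [IO3^-] = 3s.
Ksp = s(3s)^3 = 27s^4
s^4 = 1.08 × 10^-10 / 27, so s = 1.414 x 10^-3 M
[IO3^-] = 3s = 4.24 x 10^-3 M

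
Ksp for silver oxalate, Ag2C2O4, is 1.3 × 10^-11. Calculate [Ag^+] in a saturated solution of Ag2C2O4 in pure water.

Ag2C2O4(s) <=> 2 Ag^+ + C2O4^2-
Ksp = [Ag^+]^2[C2O4^2-]
Let s = molar solubility. Then [Ag^+] = 2s and [C2O4^2-] = s.
Ksp = (2s)^2s = 4s^3
s = (1.3 × 10^-11 / 4)^(1/3) = 1.48 × 10^-4 M
[Ag^+] = 2s = 3.0 × 10^-4 M

[Ag^+] ≈ 3.0 × 10^-4 M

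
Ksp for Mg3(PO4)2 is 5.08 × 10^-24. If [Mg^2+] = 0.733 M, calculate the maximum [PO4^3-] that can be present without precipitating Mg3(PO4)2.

3.59 × 10^-12 M

Mg3(PO4)2(s) <=> 3 Mg^2+ + 2 PO4^3-
Ksp = [Mg^2+]^3[PO4^3-]^2
Precipitation begins when Q = Ksp. With [Mg^2+] = 0.733 M:
5.08 × 10^-24 = (0.733)^3 × [PO4^3-]^2
[PO4^3-] = (5.08 × 10^-24 / 3.938 × 10^-1)^(1/2) = 3.59 × 10^-12 M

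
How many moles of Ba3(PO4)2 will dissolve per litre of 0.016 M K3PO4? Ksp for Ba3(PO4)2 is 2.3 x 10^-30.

Ba3(PO4)2(s) ⇌ 3 Ba^2+ + 2 PO4^3-
Ksp = [Ba^2+]^3[PO4^3-]^2
If s mol/L dissolves here, [Ba^2+] = 3s, [PO4^3-] = 0.016 + 2s ≈ 0.016 (since PO4^3- from K3PO4 dominates).
Ksp ≈ (3s)^3 × (0.016)^2
s = 6.9 x 10^-10 M
Check: 2s = 1.4 × 10^-9 ≪ 0.016, so the approximation is valid.

6.9 × 10^-10 M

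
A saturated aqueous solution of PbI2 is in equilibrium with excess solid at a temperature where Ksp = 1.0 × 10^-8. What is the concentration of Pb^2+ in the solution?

[Pb^2+] ≈ 1.4 × 10^-3 M

PbI2(s) ⇌ Pb^2+ + 2 I^-
Ksp = [Pb^2+][I^-]^2
Let s = molar solubility. Then [Pb^2+] = s and [I^-] = 2s.
Ksp = s(2s)^2 = 4s^3
s^3 = 1.0 × 10^-8 / 4, so s = 1.36 × 10^-3 M
[Pb^2+] = s = 1.4 x 10^-3 M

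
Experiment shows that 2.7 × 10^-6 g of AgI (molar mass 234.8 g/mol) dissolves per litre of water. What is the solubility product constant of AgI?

Molar solubility s = (2.7 × 10^-6 g/L) / (234.8 g/mol) = 1.15 × 10^-8 M.
AgI(s) ⇌ Ag^+(aq) + I^-(aq)
For each mole of AgI that dissolves: [Ag^+] = s, [I^-] = s.
Ksp = [Ag^+][I^-]
Ksp = s × s = s^2
Ksp = (1.15 × 10^-8)^2 = 1.3 × 10^-16

Ksp ≈ 1.3e-16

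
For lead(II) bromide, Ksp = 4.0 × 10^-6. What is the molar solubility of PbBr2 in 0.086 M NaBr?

PbBr2(s) ⇌ Pb^2+ + 2 Br^-
Ksp = [Pb^2+][Br^-]^2
Let s be the molar solubility in this solution. [Pb^2+] = s, [Br^-] = 0.086 + 2s ≈ 0.086 (common-ion effect: Br^- is already 0.086 M).
Ksp ≈ s × (0.086)^2
s = 5.4 x 10^-4 M
Check: 2s = 1.1 × 10^-3 ≪ 0.086, so the approximation is valid.

s ≈ 5.4 × 10^-4 M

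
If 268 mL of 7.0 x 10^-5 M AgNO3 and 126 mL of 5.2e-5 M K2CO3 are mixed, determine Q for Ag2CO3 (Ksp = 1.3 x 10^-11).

Total volume = 268 + 126 = 394 mL.
[Ag^+] = 7.0 × 10^-5 × (268/394) = 4.76 x 10^-5 M
[CO3^2-] = 5.2 × 10^-5 × (126/394) = 1.66 × 10^-5 M
Ag2CO3(s) <=> 2 Ag^+(aq) + CO3^2-(aq), so Q = [Ag^+]^2[CO3^2-]
Q = (4.76 × 10^-5)^2(1.66 x 10^-5) = 3.8 × 10^-14
Q < Ksp, so no precipitate of Ag2CO3 forms.

3.8e-14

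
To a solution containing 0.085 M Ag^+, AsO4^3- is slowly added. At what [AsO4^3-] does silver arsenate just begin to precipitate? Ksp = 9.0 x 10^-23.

[AsO4^3-] ≈ 1.5e-19 M

Ag3AsO4(s) <=> 3 Ag^+ + AsO4^3-
Ksp = [Ag^+]^3[AsO4^3-]
Precipitation begins when Q = Ksp. With [Ag^+] = 0.085 M:
9.0 x 10^-23 = (0.085)^3 × [AsO4^3-]
[AsO4^3-] = (9.0 x 10^-23 / 6.14 x 10^-4) = 1.5 × 10^-19 M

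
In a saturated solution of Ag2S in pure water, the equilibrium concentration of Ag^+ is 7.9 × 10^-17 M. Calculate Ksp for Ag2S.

Ksp = 2.5 × 10^-49

Ag2S(s) ⇌ 2 Ag^+(aq) + S^2-(aq)
Stoichiometry gives [S^2-] = (1/2)[Ag^+] = 3.95 × 10^-17 M.
Ksp = [Ag^+]^2[S^2-]
Ksp = (7.9 × 10^-17)^2 × 3.95 × 10^-17 = 2.5 x 10^-49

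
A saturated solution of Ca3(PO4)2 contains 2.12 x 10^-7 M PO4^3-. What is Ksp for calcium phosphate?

Ksp = 1.45e-33

Ca3(PO4)2(s) ⇌ 3 Ca^2+ + 2 PO4^3-
Stoichiometry gives [Ca^2+] = (3/2)[PO4^3-] = 3.180 × 10^-7 M.
Ksp = [Ca^2+]^3[PO4^3-]^2
Ksp = (3.180 x 10^-7)^3 × (2.12 x 10^-7)^2 = 1.45 × 10^-33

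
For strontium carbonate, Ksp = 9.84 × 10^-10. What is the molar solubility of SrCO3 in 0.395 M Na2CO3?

SrCO3(s) ⇌ Sr^2+(aq) + CO3^2-(aq)
Ksp = [Sr^2+][CO3^2-]
Let s = moles of SrCO3 that dissolve per litre. [Sr^2+] = s, [CO3^2-] = 0.395 + s ≈ 0.395 (Ksp is small, so little additional dissolves).
Ksp ≈ s × 0.395
s = 2.49 × 10^-9 M
Check: s = 2.5 × 10^-9 ≪ 0.395, so the approximation is valid.

s ≈ 2.49 × 10^-9 M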